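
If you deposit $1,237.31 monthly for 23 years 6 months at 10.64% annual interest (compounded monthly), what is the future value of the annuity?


Future value of an ordinary annuity: FV = PMT × ((1 + r)^n − 1) / r
Monthly rate r = 0.1064/12 ≈ 0.00886667, n = 282
FV = $1,237.31 × ((1 + 0.1064/12)^282 − 1) / (0.1064/12)
FV = $1,237.31 × 1246.669204
FV = $1,542,516.27

FV = PMT × ((1+r)^n - 1)/r = $1,542,516.27


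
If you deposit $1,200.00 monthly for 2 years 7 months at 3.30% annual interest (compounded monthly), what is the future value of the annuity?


Future value of an ordinary annuity: FV = PMT × ((1 + r)^n − 1) / r
Monthly rate r = 0.033/12 = 0.00275, n = 31
FV = $1,200.00 × ((1 + 0.033/12)^31 − 1) / (0.033/12)
FV = $1,200.00 × 32.313408
FV = $38,776.09

FV = PMT × ((1+r)^n - 1)/r = $38,776.09


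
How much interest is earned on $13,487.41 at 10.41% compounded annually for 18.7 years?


Compound interest earned = final amount − principal.
A = P(1 + r/n)^(nt) = $13,487.41 × (1 + 0.1041/1)^(1 × 18.7) = $85,938.12
Interest = A − P = $85,938.12 − $13,487.41 = $72,450.71

Interest = A - P = $72,450.71


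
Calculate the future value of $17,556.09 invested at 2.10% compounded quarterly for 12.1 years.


Compound interest formula: A = P(1 + r/n)^(nt)
A = $17,556.09 × (1 + 0.021/4)^(4 × 12.1)
Growth factor: (1 + 0.021/4)^48.4 = 1.288444
A = $17,556.09 × 1.288444
A = $22,620.04

A = P(1 + r/n)^(nt) = $22,620.04


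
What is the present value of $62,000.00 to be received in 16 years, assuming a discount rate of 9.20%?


Present value formula: PV = FV / (1 + r)^t
PV = $62,000.00 / (1 + 0.092)^16
PV = $62,000.00 / 4.088483
PV = $15,164.55

PV = FV / (1 + r)^t = $15,164.55


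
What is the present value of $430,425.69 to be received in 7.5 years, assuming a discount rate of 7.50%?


Present value formula: PV = FV / (1 + r)^t
PV = $430,425.69 / (1 + 0.075)^7.5
PV = $430,425.69 / 1.72013876
PV = $250,227.31

PV = FV / (1 + r)^t = $250,227.31


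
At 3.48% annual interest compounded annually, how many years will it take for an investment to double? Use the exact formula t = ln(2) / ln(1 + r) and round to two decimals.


Doubling condition: (1 + r)^t = 2
Take ln of both sides: t × ln(1 + r) = ln(2)
t = ln(2) / ln(1 + r)
t = 0.693147 / 0.034208
t = 20.26

t = ln(2) / ln(1 + r) = 20.26 years


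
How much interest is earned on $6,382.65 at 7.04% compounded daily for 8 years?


Compound interest earned = final amount − principal.
A = P(1 + r/n)^(nt) = $6,382.65 × (1 + 0.0704/365)^(365 × 8) = $11,209.13
Interest = A − P = $11,209.13 − $6,382.65 = $4,826.48

Interest = A - P = $4,826.48


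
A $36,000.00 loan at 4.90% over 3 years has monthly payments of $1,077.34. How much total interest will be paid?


Total paid over the life of the loan = PMT × n.
Total paid = $1,077.34 × 36 = $38,784.24
Total interest = total paid − principal = $38,784.24 − $36,000.00 = $2,784.24

Total interest = (PMT × n) - PV = $2,784.24


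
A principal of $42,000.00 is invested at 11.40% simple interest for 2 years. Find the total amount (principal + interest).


Total amount formula: A = P(1 + rt) = P + P·r·t
Interest: I = P × r × t = $42,000.00 × 0.114 × 2 = $9,576.00
A = P + I = $42,000.00 + $9,576.00 = $51,576.00

A = P + I = P(1 + rt) = $51,576.00


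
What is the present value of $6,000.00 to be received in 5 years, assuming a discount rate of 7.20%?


Present value formula: PV = FV / (1 + r)^t
PV = $6,000.00 / (1 + 0.072)^5
PV = $6,000.00 / 1.415709
PV = $4,238.16

PV = FV / (1 + r)^t = $4,238.16


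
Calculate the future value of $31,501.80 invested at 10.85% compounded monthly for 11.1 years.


Compound interest formula: A = P(1 + r/n)^(nt)
A = $31,501.80 × (1 + 0.1085/12)^(12 × 11.1)
Growth factor: (1 + 0.1085/12)^133.2 = 3.3165926
A = $31,501.80 × 3.3165926
A = $104,478.64

A = P(1 + r/n)^(nt) = $104,478.64


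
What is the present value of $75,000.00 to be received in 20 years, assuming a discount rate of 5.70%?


Present value formula: PV = FV / (1 + r)^t
PV = $75,000.00 / (1 + 0.057)^20
PV = $75,000.00 / 3.030399
PV = $24,749.22

PV = FV / (1 + r)^t = $24,749.22


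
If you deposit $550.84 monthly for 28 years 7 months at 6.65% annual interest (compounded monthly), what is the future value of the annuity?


Future value of an ordinary annuity: FV = PMT × ((1 + r)^n − 1) / r
Monthly rate r = 0.0665/12 ≈ 0.00554167, n = 343
FV = $550.84 × ((1 + 0.0665/12)^343 − 1) / (0.0665/12)
FV = $550.84 × 1020.662283
FV = $562,221.61

FV = PMT × ((1+r)^n - 1)/r = $562,221.61


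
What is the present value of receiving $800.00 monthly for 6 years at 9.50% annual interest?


Present value of an ordinary annuity: PV = PMT × (1 − (1 + r)^(−n)) / r
Monthly rate r = 0.095/12 ≈ 0.00791667, n = 72
PV = $800.00 × (1 − (1 + 0.095/12)^(−72)) / (0.095/12)
PV = $800.00 × 54.720488
PV = $43,776.39

PV = PMT × (1-(1+r)^(-n))/r = $43,776.39


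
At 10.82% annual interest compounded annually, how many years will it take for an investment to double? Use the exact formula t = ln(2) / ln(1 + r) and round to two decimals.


Doubling condition: (1 + r)^t = 2
Take ln of both sides: t × ln(1 + r) = ln(2)
t = ln(2) / ln(1 + r)
t = 0.693147 / 0.102737
t = 6.75

t = ln(2) / ln(1 + r) = 6.75 years


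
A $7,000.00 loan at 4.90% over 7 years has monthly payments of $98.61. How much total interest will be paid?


Total paid over the life of the loan = PMT × n.
Total paid = $98.61 × 84 = $8,283.24
Total interest = total paid − principal = $8,283.24 − $7,000.00 = $1,283.24

Total interest = (PMT × n) - PV = $1,283.24


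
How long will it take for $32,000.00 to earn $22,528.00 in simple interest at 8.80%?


Rearrange the simple interest formula for t:
I = P × r × t  ⇒  t = I / (P × r)
t = $22,528.00 / ($32,000.00 × 0.088)
t = 8

t = I/(P×r) = 8 years


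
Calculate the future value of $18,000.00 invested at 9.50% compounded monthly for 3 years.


Compound interest formula: A = P(1 + r/n)^(nt)
A = $18,000.00 × (1 + 0.095/12)^(12 × 3)
Growth factor: (1 + 0.095/12)^36 = 1.3282706
A = $18,000.00 × 1.3282706
A = $23,908.87

A = P(1 + r/n)^(nt) = $23,908.87


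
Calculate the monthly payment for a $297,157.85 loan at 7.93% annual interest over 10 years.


Loan payment formula: PMT = PV × r / (1 − (1 + r)^(−n))
Monthly rate r = 0.0793/12 ≈ 0.00660833, n = 120 months
Denominator: 1 − (1 + 0.0793/12)^(−120) = 0.546333
PMT = $297,157.85 × (0.0793/12) / 0.546333
PMT = $3,594.36 per month

PMT = PV × r / (1-(1+r)^(-n)) = $3,594.36/month


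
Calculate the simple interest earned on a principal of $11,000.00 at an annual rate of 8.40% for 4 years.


Simple interest formula: I = P × r × t
I = $11,000.00 × 0.084 × 4
I = $3,696.00

I = P × r × t = $3,696.00


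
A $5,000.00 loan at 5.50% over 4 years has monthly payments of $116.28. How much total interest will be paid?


Total paid over the life of the loan = PMT × n.
Total paid = $116.28 × 48 = $5,581.44
Total interest = total paid − principal = $5,581.44 − $5,000.00 = $581.44

Total interest = (PMT × n) - PV = $581.44


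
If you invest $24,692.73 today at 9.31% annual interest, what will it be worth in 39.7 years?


Future value formula: FV = PV × (1 + r)^t
FV = $24,692.73 × (1 + 0.0931)^39.7
FV = $24,692.73 × 34.260824
FV = $845,993.28

FV = PV × (1 + r)^t = $845,993.28


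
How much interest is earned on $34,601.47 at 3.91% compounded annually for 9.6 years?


Compound interest earned = final amount − principal.
A = P(1 + r/n)^(nt) = $34,601.47 × (1 + 0.0391/1)^(1 × 9.6) = $50,004.04
Interest = A − P = $50,004.04 − $34,601.47 = $15,402.57

Interest = A - P = $15,402.57


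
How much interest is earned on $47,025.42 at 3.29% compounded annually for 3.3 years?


Compound interest earned = final amount − principal.
A = P(1 + r/n)^(nt) = $47,025.42 × (1 + 0.0329/1)^(1 × 3.3) = $52,326.90
Interest = A − P = $52,326.90 − $47,025.42 = $5,301.48

Interest = A - P = $5,301.48


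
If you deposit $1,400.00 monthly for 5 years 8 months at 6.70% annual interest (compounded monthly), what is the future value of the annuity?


Future value of an ordinary annuity: FV = PMT × ((1 + r)^n − 1) / r
Monthly rate r = 0.067/12 ≈ 0.00558333, n = 68
FV = $1,400.00 × ((1 + 0.067/12)^68 − 1) / (0.067/12)
FV = $1,400.00 × 82.433631
FV = $115,407.08

FV = PMT × ((1+r)^n - 1)/r = $115,407.08


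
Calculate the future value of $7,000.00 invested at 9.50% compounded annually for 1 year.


Compound interest formula: A = P(1 + r/n)^(nt)
A = $7,000.00 × (1 + 0.095/1)^(1 × 1)
Growth factor: (1 + 0.095/1)^1 = 1.095000
A = $7,000.00 × 1.095000
A = $7,665.00

A = P(1 + r/n)^(nt) = $7,665.00


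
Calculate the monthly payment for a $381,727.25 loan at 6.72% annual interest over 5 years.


Loan payment formula: PMT = PV × r / (1 − (1 + r)^(−n))
Monthly rate r = 0.0672/12 = 0.0056, n = 60 months
Denominator: 1 − (1 + 0.0672/12)^(−60) = 0.2847068
PMT = $381,727.25 × (0.0672/12) / 0.2847068
PMT = $7,508.33 per month

PMT = PV × r / (1-(1+r)^(-n)) = $7,508.33/month


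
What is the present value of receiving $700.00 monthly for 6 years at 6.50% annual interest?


Present value of an ordinary annuity: PV = PMT × (1 − (1 + r)^(−n)) / r
Monthly rate r = 0.065/12 ≈ 0.00541667, n = 72
PV = $700.00 × (1 − (1 + 0.065/12)^(−72)) / (0.065/12)
PV = $700.00 × 59.488649
PV = $41,642.05

PV = PMT × (1-(1+r)^(-n))/r = $41,642.05


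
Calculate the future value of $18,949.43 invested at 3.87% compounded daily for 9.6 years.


Compound interest formula: A = P(1 + r/n)^(nt)
A = $18,949.43 × (1 + 0.0387/365)^(365 × 9.6)
Growth factor: (1 + 0.0387/365)^3504 = 1.4499083
A = $18,949.43 × 1.4499083
A = $27,474.94

A = P(1 + r/n)^(nt) = $27,474.94


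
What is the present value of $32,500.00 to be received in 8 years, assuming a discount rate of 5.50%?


Present value formula: PV = FV / (1 + r)^t
PV = $32,500.00 / (1 + 0.055)^8
PV = $32,500.00 / 1.534687
PV = $21,176.96

PV = FV / (1 + r)^t = $21,176.96


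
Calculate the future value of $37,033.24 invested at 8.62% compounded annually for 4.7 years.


Compound interest formula: A = P(1 + r/n)^(nt)
A = $37,033.24 × (1 + 0.0862/1)^(1 × 4.7)
Growth factor: (1 + 0.0862/1)^4.7 = 1.4749458
A = $37,033.24 × 1.4749458
A = $54,622.02

A = P(1 + r/n)^(nt) = $54,622.02


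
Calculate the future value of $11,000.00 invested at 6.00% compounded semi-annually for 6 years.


Compound interest formula: A = P(1 + r/n)^(nt)
A = $11,000.00 × (1 + 0.06/2)^(2 × 6)
Growth factor: (1 + 0.06/2)^12 = 1.425761
A = $11,000.00 × 1.425761
A = $15,683.37

A = P(1 + r/n)^(nt) = $15,683.37


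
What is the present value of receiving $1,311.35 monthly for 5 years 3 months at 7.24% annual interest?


Present value of an ordinary annuity: PV = PMT × (1 − (1 + r)^(−n)) / r
Monthly rate r = 0.0724/12 ≈ 0.00603333, n = 63
PV = $1,311.35 × (1 − (1 + 0.0724/12)^(−63)) / (0.0724/12)
PV = $1,311.35 × 52.280487
PV = $68,558.02

PV = PMT × (1-(1+r)^(-n))/r = $68,558.02


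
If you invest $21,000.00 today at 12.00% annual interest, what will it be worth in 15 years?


Future value formula: FV = PV × (1 + r)^t
FV = $21,000.00 × (1 + 0.12)^15
FV = $21,000.00 × 5.4735658
FV = $114,944.88

FV = PV × (1 + r)^t = $114,944.88


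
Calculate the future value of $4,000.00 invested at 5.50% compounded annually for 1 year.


Compound interest formula: A = P(1 + r/n)^(nt)
A = $4,000.00 × (1 + 0.055/1)^(1 × 1)
Growth factor: (1 + 0.055/1)^1 = 1.055000
A = $4,000.00 × 1.055000
A = $4,220.00

A = P(1 + r/n)^(nt) = $4,220.00


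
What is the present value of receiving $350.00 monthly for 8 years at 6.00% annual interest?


Present value of an ordinary annuity: PV = PMT × (1 − (1 + r)^(−n)) / r
Monthly rate r = 0.06/12 = 0.005, n = 96
PV = $350.00 × (1 − (1 + 0.06/12)^(−96)) / (0.06/12)
PV = $350.00 × 76.095218
PV = $26,633.33

PV = PMT × (1-(1+r)^(-n))/r = $26,633.33


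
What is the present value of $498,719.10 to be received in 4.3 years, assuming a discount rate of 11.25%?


Present value formula: PV = FV / (1 + r)^t
PV = $498,719.10 / (1 + 0.1125)^4.3
PV = $498,719.10 / 1.5815761
PV = $315,330.45

PV = FV / (1 + r)^t = $315,330.45


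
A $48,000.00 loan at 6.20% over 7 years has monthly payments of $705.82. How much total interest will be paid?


Total paid over the life of the loan = PMT × n.
Total paid = $705.82 × 84 = $59,288.88
Total interest = total paid − principal = $59,288.88 − $48,000.00 = $11,288.88

Total interest = (PMT × n) - PV = $11,288.88


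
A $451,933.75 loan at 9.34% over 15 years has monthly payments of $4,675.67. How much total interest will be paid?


Total paid over the life of the loan = PMT × n.
Total paid = $4,675.67 × 180 = $841,620.60
Total interest = total paid − principal = $841,620.60 − $451,933.75 = $389,686.85

Total interest = (PMT × n) - PV = $389,686.85


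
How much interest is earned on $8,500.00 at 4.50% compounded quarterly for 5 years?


Compound interest earned = final amount − principal.
A = P(1 + r/n)^(nt) = $8,500.00 × (1 + 0.045/4)^(4 × 5) = $10,631.38
Interest = A − P = $10,631.38 − $8,500.00 = $2,131.38

Interest = A - P = $2,131.38


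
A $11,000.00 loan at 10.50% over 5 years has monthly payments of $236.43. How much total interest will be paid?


Total paid over the life of the loan = PMT × n.
Total paid = $236.43 × 60 = $14,185.80
Total interest = total paid − principal = $14,185.80 − $11,000.00 = $3,185.80

Total interest = (PMT × n) - PV = $3,185.80


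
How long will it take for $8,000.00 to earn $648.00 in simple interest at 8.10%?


Rearrange the simple interest formula for t:
I = P × r × t  ⇒  t = I / (P × r)
t = $648.00 / ($8,000.00 × 0.081)
t = 1

t = I/(P×r) = 1 year


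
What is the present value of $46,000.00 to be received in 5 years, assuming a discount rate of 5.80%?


Present value formula: PV = FV / (1 + r)^t
PV = $46,000.00 / (1 + 0.058)^5
PV = $46,000.00 / 1.3256484
PV = $34,700.00

PV = FV / (1 + r)^t = $34,700.00


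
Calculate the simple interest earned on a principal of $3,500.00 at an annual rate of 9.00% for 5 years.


Simple interest formula: I = P × r × t
I = $3,500.00 × 0.09 × 5
I = $1,575.00

I = P × r × t = $1,575.00


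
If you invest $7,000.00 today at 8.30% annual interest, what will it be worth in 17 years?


Future value formula: FV = PV × (1 + r)^t
FV = $7,000.00 × (1 + 0.083)^17
FV = $7,000.00 × 3.878678
FV = $27,150.75

FV = PV × (1 + r)^t = $27,150.75


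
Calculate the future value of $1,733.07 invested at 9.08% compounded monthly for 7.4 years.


Compound interest formula: A = P(1 + r/n)^(nt)
A = $1,733.07 × (1 + 0.0908/12)^(12 × 7.4)
Growth factor: (1 + 0.0908/12)^88.8 = 1.953047
A = $1,733.07 × 1.953047
A = $3,384.77

A = P(1 + r/n)^(nt) = $3,384.77


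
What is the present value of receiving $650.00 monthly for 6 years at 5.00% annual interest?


Present value of an ordinary annuity: PV = PMT × (1 − (1 + r)^(−n)) / r
Monthly rate r = 0.05/12 ≈ 0.00416667, n = 72
PV = $650.00 × (1 − (1 + 0.05/12)^(−72)) / (0.05/12)
PV = $650.00 × 62.092777
PV = $40,360.31

PV = PMT × (1-(1+r)^(-n))/r = $40,360.31


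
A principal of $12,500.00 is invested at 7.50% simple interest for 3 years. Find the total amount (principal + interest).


Total amount formula: A = P(1 + rt) = P + P·r·t
Interest: I = P × r × t = $12,500.00 × 0.075 × 3 = $2,812.50
A = P + I = $12,500.00 + $2,812.50 = $15,312.50

A = P + I = P(1 + rt) = $15,312.50


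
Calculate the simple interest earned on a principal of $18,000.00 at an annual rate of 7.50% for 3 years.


Simple interest formula: I = P × r × t
I = $18,000.00 × 0.075 × 3
I = $4,050.00

I = P × r × t = $4,050.00


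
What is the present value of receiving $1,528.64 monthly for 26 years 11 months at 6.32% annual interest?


Present value of an ordinary annuity: PV = PMT × (1 − (1 + r)^(−n)) / r
Monthly rate r = 0.0632/12 ≈ 0.00526667, n = 323
PV = $1,528.64 × (1 − (1 + 0.0632/12)^(−323)) / (0.0632/12)
PV = $1,528.64 × 155.070951
PV = $237,047.66

PV = PMT × (1-(1+r)^(-n))/r = $237,047.66


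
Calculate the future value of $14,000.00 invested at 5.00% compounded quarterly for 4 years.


Compound interest formula: A = P(1 + r/n)^(nt)
A = $14,000.00 × (1 + 0.05/4)^(4 × 4)
Growth factor: (1 + 0.05/4)^16 = 1.2198895
A = $14,000.00 × 1.2198895
A = $17,078.45

A = P(1 + r/n)^(nt) = $17,078.45


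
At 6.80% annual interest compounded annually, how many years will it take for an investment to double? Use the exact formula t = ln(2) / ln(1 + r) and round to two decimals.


Doubling condition: (1 + r)^t = 2
Take ln of both sides: t × ln(1 + r) = ln(2)
t = ln(2) / ln(1 + r)
t = 0.693147 / 0.065788
t = 10.54

t = ln(2) / ln(1 + r) = 10.54 years


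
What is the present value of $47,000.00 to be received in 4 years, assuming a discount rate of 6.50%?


Present value formula: PV = FV / (1 + r)^t
PV = $47,000.00 / (1 + 0.065)^4
PV = $47,000.00 / 1.28646635
PV = $36,534.19

PV = FV / (1 + r)^t = $36,534.19


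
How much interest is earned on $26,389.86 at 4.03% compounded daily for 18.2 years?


Compound interest earned = final amount − principal.
A = P(1 + r/n)^(nt) = $26,389.86 × (1 + 0.0403/365)^(365 × 18.2) = $54,948.66
Interest = A − P = $54,948.66 − $26,389.86 = $28,558.80

Interest = A - P = $28,558.80


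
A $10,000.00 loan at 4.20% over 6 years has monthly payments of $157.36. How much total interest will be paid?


Total paid over the life of the loan = PMT × n.
Total paid = $157.36 × 72 = $11,329.92
Total interest = total paid − principal = $11,329.92 − $10,000.00 = $1,329.92

Total interest = (PMT × n) - PV = $1,329.92


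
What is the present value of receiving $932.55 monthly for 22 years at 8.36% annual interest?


Present value of an ordinary annuity: PV = PMT × (1 − (1 + r)^(−n)) / r
Monthly rate r = 0.0836/12 ≈ 0.00696667, n = 264
PV = $932.55 × (1 − (1 + 0.0836/12)^(−264)) / (0.0836/12)
PV = $932.55 × 120.579710
PV = $112,446.61

PV = PMT × (1-(1+r)^(-n))/r = $112,446.61


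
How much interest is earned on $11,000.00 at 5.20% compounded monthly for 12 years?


Compound interest earned = final amount − principal.
A = P(1 + r/n)^(nt) = $11,000.00 × (1 + 0.052/12)^(12 × 12) = $20,502.51
Interest = A − P = $20,502.51 − $11,000.00 = $9,502.51

Interest = A - P = $9,502.51


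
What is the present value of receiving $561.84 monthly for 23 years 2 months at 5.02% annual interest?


Present value of an ordinary annuity: PV = PMT × (1 − (1 + r)^(−n)) / r
Monthly rate r = 0.0502/12 ≈ 0.00418333, n = 278
PV = $561.84 × (1 − (1 + 0.0502/12)^(−278)) / (0.0502/12)
PV = $561.84 × 164.147411
PV = $92,224.58

PV = PMT × (1-(1+r)^(-n))/r = $92,224.58


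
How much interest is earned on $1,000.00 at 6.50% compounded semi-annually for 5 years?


Compound interest earned = final amount − principal.
A = P(1 + r/n)^(nt) = $1,000.00 × (1 + 0.065/2)^(2 × 5) = $1,376.89
Interest = A − P = $1,376.89 − $1,000.00 = $376.89

Interest = A - P = $376.89


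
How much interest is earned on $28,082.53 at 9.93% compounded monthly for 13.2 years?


Compound interest earned = final amount − principal.
A = P(1 + r/n)^(nt) = $28,082.53 × (1 + 0.0993/12)^(12 × 13.2) = $103,597.60
Interest = A − P = $103,597.60 − $28,082.53 = $75,515.07

Interest = A - P = $75,515.07


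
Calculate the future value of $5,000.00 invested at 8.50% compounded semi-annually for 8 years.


Compound interest formula: A = P(1 + r/n)^(nt)
A = $5,000.00 × (1 + 0.085/2)^(2 × 8)
Growth factor: (1 + 0.085/2)^16 = 1.946332
A = $5,000.00 × 1.946332
A = $9,731.66

A = P(1 + r/n)^(nt) = $9,731.66


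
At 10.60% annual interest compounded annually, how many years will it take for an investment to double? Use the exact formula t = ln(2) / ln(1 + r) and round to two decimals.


Doubling condition: (1 + r)^t = 2
Take ln of both sides: t × ln(1 + r) = ln(2)
t = ln(2) / ln(1 + r)
t = 0.693147 / 0.100750
t = 6.88

t = ln(2) / ln(1 + r) = 6.88 years


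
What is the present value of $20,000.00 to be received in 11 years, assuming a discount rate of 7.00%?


Present value formula: PV = FV / (1 + r)^t
PV = $20,000.00 / (1 + 0.07)^11
PV = $20,000.00 / 2.104852
PV = $9,501.86

PV = FV / (1 + r)^t = $9,501.86


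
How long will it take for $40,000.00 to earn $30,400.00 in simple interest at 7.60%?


Rearrange the simple interest formula for t:
I = P × r × t  ⇒  t = I / (P × r)
t = $30,400.00 / ($40,000.00 × 0.076)
t = 10

t = I/(P×r) = 10 years


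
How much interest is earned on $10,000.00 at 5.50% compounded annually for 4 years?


Compound interest earned = final amount − principal.
A = P(1 + r/n)^(nt) = $10,000.00 × (1 + 0.055/1)^(1 × 4) = $12,388.25
Interest = A − P = $12,388.25 − $10,000.00 = $2,388.25

Interest = A - P = $2,388.25


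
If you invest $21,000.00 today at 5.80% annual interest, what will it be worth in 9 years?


Future value formula: FV = PV × (1 + r)^t
FV = $21,000.00 × (1 + 0.058)^9
FV = $21,000.00 × 1.6610053
FV = $34,881.11

FV = PV × (1 + r)^t = $34,881.11


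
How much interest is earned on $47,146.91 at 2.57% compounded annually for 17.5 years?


Compound interest earned = final amount − principal.
A = P(1 + r/n)^(nt) = $47,146.91 × (1 + 0.0257/1)^(1 × 17.5) = $73,503.74
Interest = A − P = $73,503.74 − $47,146.91 = $26,356.83

Interest = A - P = $26,356.83


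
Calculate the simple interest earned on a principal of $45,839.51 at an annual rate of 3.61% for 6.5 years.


Simple interest formula: I = P × r × t
I = $45,839.51 × 0.0361 × 6.5
I = $10,756.24

I = P × r × t = $10,756.24


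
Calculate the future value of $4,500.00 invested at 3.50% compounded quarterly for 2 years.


Compound interest formula: A = P(1 + r/n)^(nt)
A = $4,500.00 × (1 + 0.035/4)^(4 × 2)
Growth factor: (1 + 0.035/4)^8 = 1.072182
A = $4,500.00 × 1.072182
A = $4,824.82

A = P(1 + r/n)^(nt) = $4,824.82


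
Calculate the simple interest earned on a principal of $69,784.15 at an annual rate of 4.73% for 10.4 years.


Simple interest formula: I = P × r × t
I = $69,784.15 × 0.0473 × 10.4
I = $34,328.22

I = P × r × t = $34,328.22


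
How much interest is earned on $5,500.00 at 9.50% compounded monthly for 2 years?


Compound interest earned = final amount − principal.
A = P(1 + r/n)^(nt) = $5,500.00 × (1 + 0.095/12)^(12 × 2) = $6,645.90
Interest = A − P = $6,645.90 − $5,500.00 = $1,145.90

Interest = A - P = $1,145.90


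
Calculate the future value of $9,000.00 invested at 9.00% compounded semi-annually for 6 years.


Compound interest formula: A = P(1 + r/n)^(nt)
A = $9,000.00 × (1 + 0.09/2)^(2 × 6)
Growth factor: (1 + 0.09/2)^12 = 1.695881
A = $9,000.00 × 1.695881
A = $15,262.93

A = P(1 + r/n)^(nt) = $15,262.93


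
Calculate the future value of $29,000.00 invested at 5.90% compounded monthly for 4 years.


Compound interest formula: A = P(1 + r/n)^(nt)
A = $29,000.00 × (1 + 0.059/12)^(12 × 4)
Growth factor: (1 + 0.059/12)^48 = 1.2654423
A = $29,000.00 × 1.2654423
A = $36,697.83

A = P(1 + r/n)^(nt) = $36,697.83


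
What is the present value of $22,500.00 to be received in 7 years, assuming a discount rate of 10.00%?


Present value formula: PV = FV / (1 + r)^t
PV = $22,500.00 / (1 + 0.1)^7
PV = $22,500.00 / 1.948717
PV = $11,546.06

PV = FV / (1 + r)^t = $11,546.06


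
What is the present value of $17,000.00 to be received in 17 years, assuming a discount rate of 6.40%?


Present value formula: PV = FV / (1 + r)^t
PV = $17,000.00 / (1 + 0.064)^17
PV = $17,000.00 / 2.870831
PV = $5,921.63

PV = FV / (1 + r)^t = $5,921.63


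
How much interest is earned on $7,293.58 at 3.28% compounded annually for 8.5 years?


Compound interest earned = final amount − principal.
A = P(1 + r/n)^(nt) = $7,293.58 × (1 + 0.0328/1)^(1 × 8.5) = $9,595.75
Interest = A − P = $9,595.75 − $7,293.58 = $2,302.17

Interest = A - P = $2,302.17


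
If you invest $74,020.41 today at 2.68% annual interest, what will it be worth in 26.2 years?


Future value formula: FV = PV × (1 + r)^t
FV = $74,020.41 × (1 + 0.0268)^26.2
FV = $74,020.41 × 1.9995374
FV = $148,006.58

FV = PV × (1 + r)^t = $148,006.58


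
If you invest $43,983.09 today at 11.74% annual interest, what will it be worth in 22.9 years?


Future value formula: FV = PV × (1 + r)^t
FV = $43,983.09 × (1 + 0.1174)^22.9
FV = $43,983.09 × 12.7051113
FV = $558,810.05

FV = PV × (1 + r)^t = $558,810.05


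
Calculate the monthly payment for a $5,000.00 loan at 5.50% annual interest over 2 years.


Loan payment formula: PMT = PV × r / (1 − (1 + r)^(−n))
Monthly rate r = 0.055/12 ≈ 0.00458333, n = 24 months
Denominator: 1 − (1 + 0.055/12)^(−24) = 0.103941
PMT = $5,000.00 × (0.055/12) / 0.103941
PMT = $220.48 per month

PMT = PV × r / (1-(1+r)^(-n)) = $220.48/month


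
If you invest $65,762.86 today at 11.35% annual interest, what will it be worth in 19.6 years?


Future value formula: FV = PV × (1 + r)^t
FV = $65,762.86 × (1 + 0.1135)^19.6
FV = $65,762.86 × 8.2248567
FV = $540,890.10

FV = PV × (1 + r)^t = $540,890.10


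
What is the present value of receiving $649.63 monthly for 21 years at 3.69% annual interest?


Present value of an ordinary annuity: PV = PMT × (1 − (1 + r)^(−n)) / r
Monthly rate r = 0.0369/12 = 0.003075, n = 252
PV = $649.63 × (1 − (1 + 0.0369/12)^(−252)) / (0.0369/12)
PV = $649.63 × 175.187643
PV = $113,807.15

PV = PMT × (1-(1+r)^(-n))/r = $113,807.15


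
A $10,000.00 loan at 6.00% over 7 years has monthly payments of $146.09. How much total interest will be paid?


Total paid over the life of the loan = PMT × n.
Total paid = $146.09 × 84 = $12,271.56
Total interest = total paid − principal = $12,271.56 − $10,000.00 = $2,271.56

Total interest = (PMT × n) - PV = $2,271.56


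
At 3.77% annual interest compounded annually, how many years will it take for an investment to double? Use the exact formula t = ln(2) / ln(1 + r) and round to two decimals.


Doubling condition: (1 + r)^t = 2
Take ln of both sides: t × ln(1 + r) = ln(2)
t = ln(2) / ln(1 + r)
t = 0.693147 / 0.037007
t = 18.73

t = ln(2) / ln(1 + r) = 18.73 years


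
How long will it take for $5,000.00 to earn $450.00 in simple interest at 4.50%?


Rearrange the simple interest formula for t:
I = P × r × t  ⇒  t = I / (P × r)
t = $450.00 / ($5,000.00 × 0.045)
t = 2

t = I/(P×r) = 2 years


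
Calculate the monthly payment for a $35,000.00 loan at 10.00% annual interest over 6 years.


Loan payment formula: PMT = PV × r / (1 − (1 + r)^(−n))
Monthly rate r = 0.1/12 ≈ 0.00833333, n = 72 months
Denominator: 1 − (1 + 0.1/12)^(−72) = 0.449822
PMT = $35,000.00 × (0.1/12) / 0.449822
PMT = $648.40 per month

PMT = PV × r / (1-(1+r)^(-n)) = $648.40/month


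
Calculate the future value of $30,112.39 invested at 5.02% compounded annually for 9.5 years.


Compound interest formula: A = P(1 + r/n)^(nt)
A = $30,112.39 × (1 + 0.0502/1)^(1 × 9.5)
Growth factor: (1 + 0.0502/1)^9.5 = 1.5925172
A = $30,112.39 × 1.5925172
A = $47,954.50

A = P(1 + r/n)^(nt) = $47,954.50


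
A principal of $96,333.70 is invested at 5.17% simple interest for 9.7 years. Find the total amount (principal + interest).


Total amount formula: A = P(1 + rt) = P + P·r·t
Interest: I = P × r × t = $96,333.70 × 0.0517 × 9.7 = $48,310.39
A = P + I = $96,333.70 + $48,310.39 = $144,644.09

A = P + I = P(1 + rt) = $144,644.09


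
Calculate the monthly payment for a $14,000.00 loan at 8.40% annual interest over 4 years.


Loan payment formula: PMT = PV × r / (1 − (1 + r)^(−n))
Monthly rate r = 0.084/12 = 0.007, n = 48 months
Denominator: 1 − (1 + 0.084/12)^(−48) = 0.284540
PMT = $14,000.00 × (0.084/12) / 0.284540
PMT = $344.42 per month

PMT = PV × r / (1-(1+r)^(-n)) = $344.42/month


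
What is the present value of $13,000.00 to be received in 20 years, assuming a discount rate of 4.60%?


Present value formula: PV = FV / (1 + r)^t
PV = $13,000.00 / (1 + 0.046)^20
PV = $13,000.00 / 2.458293
PV = $5,288.22

PV = FV / (1 + r)^t = $5,288.22


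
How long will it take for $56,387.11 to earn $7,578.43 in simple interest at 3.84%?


Rearrange the simple interest formula for t:
I = P × r × t  ⇒  t = I / (P × r)
t = $7,578.43 / ($56,387.11 × 0.0384)
t = 3.5

t = I/(P×r) = 3.5 years


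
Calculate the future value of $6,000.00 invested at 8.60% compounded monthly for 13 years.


Compound interest formula: A = P(1 + r/n)^(nt)
A = $6,000.00 × (1 + 0.086/12)^(12 × 13)
Growth factor: (1 + 0.086/12)^156 = 3.0465593
A = $6,000.00 × 3.0465593
A = $18,279.36

A = P(1 + r/n)^(nt) = $18,279.36


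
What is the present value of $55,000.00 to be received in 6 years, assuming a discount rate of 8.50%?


Present value formula: PV = FV / (1 + r)^t
PV = $55,000.00 / (1 + 0.085)^6
PV = $55,000.00 / 1.6314675
PV = $33,711.98

PV = FV / (1 + r)^t = $33,711.98


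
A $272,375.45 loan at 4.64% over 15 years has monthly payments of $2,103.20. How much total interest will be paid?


Total paid over the life of the loan = PMT × n.
Total paid = $2,103.20 × 180 = $378,576.00
Total interest = total paid − principal = $378,576.00 − $272,375.45 = $106,200.55

Total interest = (PMT × n) - PV = $106,200.55


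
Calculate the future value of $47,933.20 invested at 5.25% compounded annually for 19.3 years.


Compound interest formula: A = P(1 + r/n)^(nt)
A = $47,933.20 × (1 + 0.0525/1)^(1 × 19.3)
Growth factor: (1 + 0.0525/1)^19.3 = 2.6846435
A = $47,933.20 × 2.6846435
A = $128,683.55

A = P(1 + r/n)^(nt) = $128,683.55


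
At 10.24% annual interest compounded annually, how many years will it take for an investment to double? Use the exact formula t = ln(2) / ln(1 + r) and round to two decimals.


Doubling condition: (1 + r)^t = 2
Take ln of both sides: t × ln(1 + r) = ln(2)
t = ln(2) / ln(1 + r)
t = 0.693147 / 0.097490
t = 7.11

t = ln(2) / ln(1 + r) = 7.11 years


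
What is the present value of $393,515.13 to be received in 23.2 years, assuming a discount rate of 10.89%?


Present value formula: PV = FV / (1 + r)^t
PV = $393,515.13 / (1 + 0.1089)^23.2
PV = $393,515.13 / 11.002802
PV = $35,764.99

PV = FV / (1 + r)^t = $35,764.99


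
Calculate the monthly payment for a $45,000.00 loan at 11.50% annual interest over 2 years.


Loan payment formula: PMT = PV × r / (1 − (1 + r)^(−n))
Monthly rate r = 0.115/12 ≈ 0.00958333, n = 24 months
Denominator: 1 − (1 + 0.115/12)^(−24) = 0.204596
PMT = $45,000.00 × (0.115/12) / 0.204596
PMT = $2,107.81 per month

PMT = PV × r / (1-(1+r)^(-n)) = $2,107.81/month


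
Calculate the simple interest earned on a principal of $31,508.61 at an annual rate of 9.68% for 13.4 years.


Simple interest formula: I = P × r × t
I = $31,508.61 × 0.0968 × 13.4
I = $40,870.45

I = P × r × t = $40,870.45


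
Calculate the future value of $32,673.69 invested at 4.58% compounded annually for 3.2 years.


Compound interest formula: A = P(1 + r/n)^(nt)
A = $32,673.69 × (1 + 0.0458/1)^(1 × 3.2)
Growth factor: (1 + 0.0458/1)^3.2 = 1.1540793
A = $32,673.69 × 1.1540793
A = $37,708.03

A = P(1 + r/n)^(nt) = $37,708.03


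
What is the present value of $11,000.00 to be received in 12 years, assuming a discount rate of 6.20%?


Present value formula: PV = FV / (1 + r)^t
PV = $11,000.00 / (1 + 0.062)^12
PV = $11,000.00 / 2.0582314
PV = $5,344.39

PV = FV / (1 + r)^t = $5,344.39


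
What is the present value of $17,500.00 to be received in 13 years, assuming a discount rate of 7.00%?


Present value formula: PV = FV / (1 + r)^t
PV = $17,500.00 / (1 + 0.07)^13
PV = $17,500.00 / 2.409845
PV = $7,261.88

PV = FV / (1 + r)^t = $7,261.88


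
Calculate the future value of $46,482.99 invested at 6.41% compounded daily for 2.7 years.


Compound interest formula: A = P(1 + r/n)^(nt)
A = $46,482.99 × (1 + 0.0641/365)^(365 × 2.7)
Growth factor: (1 + 0.0641/365)^985.5 = 1.1889313
A = $46,482.99 × 1.1889313
A = $55,265.08

A = P(1 + r/n)^(nt) = $55,265.08


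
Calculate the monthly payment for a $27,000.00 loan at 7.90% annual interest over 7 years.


Loan payment formula: PMT = PV × r / (1 − (1 + r)^(−n))
Monthly rate r = 0.079/12 ≈ 0.00658333, n = 84 months
Denominator: 1 − (1 + 0.079/12)^(−84) = 0.423735
PMT = $27,000.00 × (0.079/12) / 0.423735
PMT = $419.48 per month

PMT = PV × r / (1-(1+r)^(-n)) = $419.48/month


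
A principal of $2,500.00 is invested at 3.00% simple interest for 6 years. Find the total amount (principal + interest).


Total amount formula: A = P(1 + rt) = P + P·r·t
Interest: I = P × r × t = $2,500.00 × 0.03 × 6 = $450.00
A = P + I = $2,500.00 + $450.00 = $2,950.00

A = P + I = P(1 + rt) = $2,950.00


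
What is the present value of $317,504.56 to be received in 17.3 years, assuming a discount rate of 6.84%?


Present value formula: PV = FV / (1 + r)^t
PV = $317,504.56 / (1 + 0.0684)^17.3
PV = $317,504.56 / 3.1412038
PV = $101,077.35

PV = FV / (1 + r)^t = $101,077.35


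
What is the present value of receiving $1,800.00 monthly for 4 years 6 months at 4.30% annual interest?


Present value of an ordinary annuity: PV = PMT × (1 − (1 + r)^(−n)) / r
Monthly rate r = 0.043/12 ≈ 0.00358333, n = 54
PV = $1,800.00 × (1 − (1 + 0.043/12)^(−54)) / (0.043/12)
PV = $1,800.00 × 49.017237
PV = $88,231.03

PV = PMT × (1-(1+r)^(-n))/r = $88,231.03


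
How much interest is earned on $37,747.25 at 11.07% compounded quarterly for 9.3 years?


Compound interest earned = final amount − principal.
A = P(1 + r/n)^(nt) = $37,747.25 × (1 + 0.1107/4)^(4 × 9.3) = $104,212.73
Interest = A − P = $104,212.73 − $37,747.25 = $66,465.48

Interest = A - P = $66,465.48


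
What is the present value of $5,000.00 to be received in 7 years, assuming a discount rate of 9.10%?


Present value formula: PV = FV / (1 + r)^t
PV = $5,000.00 / (1 + 0.091)^7
PV = $5,000.00 / 1.839811
PV = $2,717.67

PV = FV / (1 + r)^t = $2,717.67


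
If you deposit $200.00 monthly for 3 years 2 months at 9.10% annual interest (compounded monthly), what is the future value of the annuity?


Future value of an ordinary annuity: FV = PMT × ((1 + r)^n − 1) / r
Monthly rate r = 0.091/12 ≈ 0.00758333, n = 38
FV = $200.00 × ((1 + 0.091/12)^38 − 1) / (0.091/12)
FV = $200.00 × 43.850134
FV = $8,770.03

FV = PMT × ((1+r)^n - 1)/r = $8,770.03


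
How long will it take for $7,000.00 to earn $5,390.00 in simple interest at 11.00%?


Rearrange the simple interest formula for t:
I = P × r × t  ⇒  t = I / (P × r)
t = $5,390.00 / ($7,000.00 × 0.11)
t = 7

t = I/(P×r) = 7 years


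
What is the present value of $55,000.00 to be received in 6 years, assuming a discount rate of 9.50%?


Present value formula: PV = FV / (1 + r)^t
PV = $55,000.00 / (1 + 0.095)^6
PV = $55,000.00 / 1.7237914
PV = $31,906.41

PV = FV / (1 + r)^t = $31,906.41


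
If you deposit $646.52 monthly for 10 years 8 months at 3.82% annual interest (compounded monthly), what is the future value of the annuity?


Future value of an ordinary annuity: FV = PMT × ((1 + r)^n − 1) / r
Monthly rate r = 0.0382/12 ≈ 0.00318333, n = 128
FV = $646.52 × ((1 + 0.0382/12)^128 − 1) / (0.0382/12)
FV = $646.52 × 157.706685
FV = $101,960.53

FV = PMT × ((1+r)^n - 1)/r = $101,960.53


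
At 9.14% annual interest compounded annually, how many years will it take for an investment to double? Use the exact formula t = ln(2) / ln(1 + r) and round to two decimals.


Doubling condition: (1 + r)^t = 2
Take ln of both sides: t × ln(1 + r) = ln(2)
t = ln(2) / ln(1 + r)
t = 0.693147 / 0.087461
t = 7.93

t = ln(2) / ln(1 + r) = 7.93 years


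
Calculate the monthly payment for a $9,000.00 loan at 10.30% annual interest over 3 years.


Loan payment formula: PMT = PV × r / (1 − (1 + r)^(−n))
Monthly rate r = 0.103/12 ≈ 0.00858333, n = 36 months
Denominator: 1 − (1 + 0.103/12)^(−36) = 0.264851
PMT = $9,000.00 × (0.103/12) / 0.264851
PMT = $291.67 per month

PMT = PV × r / (1-(1+r)^(-n)) = $291.67/month


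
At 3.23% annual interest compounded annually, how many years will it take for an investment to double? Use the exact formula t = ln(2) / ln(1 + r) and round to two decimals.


Doubling condition: (1 + r)^t = 2
Take ln of both sides: t × ln(1 + r) = ln(2)
t = ln(2) / ln(1 + r)
t = 0.693147 / 0.031789
t = 21.80

t = ln(2) / ln(1 + r) = 21.80 years


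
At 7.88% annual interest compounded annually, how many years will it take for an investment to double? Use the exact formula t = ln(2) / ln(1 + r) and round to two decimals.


Doubling condition: (1 + r)^t = 2
Take ln of both sides: t × ln(1 + r) = ln(2)
t = ln(2) / ln(1 + r)
t = 0.693147 / 0.075849
t = 9.14

t = ln(2) / ln(1 + r) = 9.14 years


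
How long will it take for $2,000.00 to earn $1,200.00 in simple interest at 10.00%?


Rearrange the simple interest formula for t:
I = P × r × t  ⇒  t = I / (P × r)
t = $1,200.00 / ($2,000.00 × 0.1)
t = 6

t = I/(P×r) = 6 years


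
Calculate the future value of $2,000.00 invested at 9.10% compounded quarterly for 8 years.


Compound interest formula: A = P(1 + r/n)^(nt)
A = $2,000.00 × (1 + 0.091/4)^(4 × 8)
Growth factor: (1 + 0.091/4)^32 = 2.054110
A = $2,000.00 × 2.054110
A = $4,108.22

A = P(1 + r/n)^(nt) = $4,108.22


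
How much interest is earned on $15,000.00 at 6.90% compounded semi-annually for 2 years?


Compound interest earned = final amount − principal.
A = P(1 + r/n)^(nt) = $15,000.00 × (1 + 0.069/2)^(2 × 2) = $17,179.61
Interest = A − P = $17,179.61 − $15,000.00 = $2,179.61

Interest = A - P = $2,179.61


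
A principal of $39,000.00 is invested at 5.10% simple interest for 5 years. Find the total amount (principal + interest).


Total amount formula: A = P(1 + rt) = P + P·r·t
Interest: I = P × r × t = $39,000.00 × 0.051 × 5 = $9,945.00
A = P + I = $39,000.00 + $9,945.00 = $48,945.00

A = P + I = P(1 + rt) = $48,945.00


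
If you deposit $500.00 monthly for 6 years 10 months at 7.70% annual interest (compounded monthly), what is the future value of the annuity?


Future value of an ordinary annuity: FV = PMT × ((1 + r)^n − 1) / r
Monthly rate r = 0.077/12 ≈ 0.00641667, n = 82
FV = $500.00 × ((1 + 0.077/12)^82 − 1) / (0.077/12)
FV = $500.00 × 107.468529
FV = $53,734.26

FV = PMT × ((1+r)^n - 1)/r = $53,734.26


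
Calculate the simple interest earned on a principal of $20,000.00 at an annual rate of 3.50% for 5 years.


Simple interest formula: I = P × r × t
I = $20,000.00 × 0.035 × 5
I = $3,500.00

I = P × r × t = $3,500.00


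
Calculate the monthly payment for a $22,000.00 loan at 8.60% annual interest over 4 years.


Loan payment formula: PMT = PV × r / (1 − (1 + r)^(−n))
Monthly rate r = 0.086/12 ≈ 0.00716667, n = 48 months
Denominator: 1 − (1 + 0.086/12)^(−48) = 0.290201
PMT = $22,000.00 × (0.086/12) / 0.290201
PMT = $543.30 per month

PMT = PV × r / (1-(1+r)^(-n)) = $543.30/month


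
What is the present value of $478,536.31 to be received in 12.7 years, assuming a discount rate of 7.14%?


Present value formula: PV = FV / (1 + r)^t
PV = $478,536.31 / (1 + 0.0714)^12.7
PV = $478,536.31 / 2.4009651
PV = $199,309.98

PV = FV / (1 + r)^t = $199,309.98


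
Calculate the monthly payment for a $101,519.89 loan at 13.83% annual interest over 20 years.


Loan payment formula: PMT = PV × r / (1 − (1 + r)^(−n))
Monthly rate r = 0.1383/12 = 0.011525, n = 240 months
Denominator: 1 − (1 + 0.1383/12)^(−240) = 0.936084
PMT = $101,519.89 × (0.1383/12) / 0.936084
PMT = $1,249.91 per month

PMT = PV × r / (1-(1+r)^(-n)) = $1,249.91/month
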